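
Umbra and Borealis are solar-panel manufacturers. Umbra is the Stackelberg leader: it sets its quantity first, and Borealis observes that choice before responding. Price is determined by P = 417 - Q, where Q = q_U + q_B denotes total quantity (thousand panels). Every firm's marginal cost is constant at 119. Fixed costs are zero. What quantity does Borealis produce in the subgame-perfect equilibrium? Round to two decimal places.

74.50

Solve by backward induction. Given q_U, the follower Borealis maximises π_B = (417 - q_U - q_B)q_B - 119q_B.
∂π_B/∂q_B = 298 - q_U - 2q_B = 0 gives the reaction function q_B = (298 - q_U)/2.
Umbra substitutes q_B(q_U) into its own profit: π_U = q_U(417 - q_U - (298 - q_U)/2) - 119q_U = (268 - (1/2)q_U)q_U - 119q_U.
Leader FOC: 149 - q_U = 0, so q_U = 149.
Then q_B = (298 - 149)/2 = 149/2.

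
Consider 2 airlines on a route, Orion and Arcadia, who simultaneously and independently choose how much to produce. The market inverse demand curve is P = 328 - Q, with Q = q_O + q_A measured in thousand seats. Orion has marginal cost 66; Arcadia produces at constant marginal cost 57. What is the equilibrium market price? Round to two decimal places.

Orion's profit: π_O = (328 - Q)q_O - (66q_O). Setting ∂π_O/∂q_O = 0: 262 - 2q_O - (q_A) = 0.
Arcadia's first-order condition: 271 - 2q_A - (q_O) = 0.
So q_O = (262 - q_A)/2 and q_A = (271 - q_O)/2.
Substituting one into the other gives q_O = 253/3 and q_A = 280/3.
Total output Q = 533/3, so price P = 328 - 533/3 = 451/3.

150.33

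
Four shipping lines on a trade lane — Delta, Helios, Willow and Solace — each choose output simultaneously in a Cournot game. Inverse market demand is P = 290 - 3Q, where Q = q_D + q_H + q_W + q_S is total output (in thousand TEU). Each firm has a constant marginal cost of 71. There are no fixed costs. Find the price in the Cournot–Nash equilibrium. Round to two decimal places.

Each firm earns π_i = (290 - 3Q)q_i - 71q_i.
First-order condition (treating rivals' output as given): 219 - 6q_i - 3·Σ_{j≠i} q_j = 0.
By symmetry each firm produces the same amount; substituting Σ_{j≠i} q_j = 3q_i yields q_i = 219/15 = 73/5.
Total output Q = 292/5, so price P = 290 - 3·(292/5) = 574/5.

114.80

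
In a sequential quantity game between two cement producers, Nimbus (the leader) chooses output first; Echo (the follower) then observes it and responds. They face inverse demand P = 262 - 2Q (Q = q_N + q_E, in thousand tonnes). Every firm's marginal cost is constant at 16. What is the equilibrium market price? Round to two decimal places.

The follower Echo best-responds to any q_N: π_E = (262 - 2Q)q_E - 16q_E.
Setting the follower's marginal profit to zero, 246 - 2q_N - 4q_E = 0, i.e. q_E = (246 - 2q_N)/4.
Nimbus substitutes q_E(q_N) into its own profit: π_N = q_N(262 - 2q_N - (246 - 2q_N)/2) - 16q_N = (139 - q_N)q_N - 16q_N.
The leader's first-order condition 123 - 2q_N = 0 yields q_N = 123/2.
Then q_E = (246 - 2·(123/2))/4 = 123/4.
Total output Q = 369/4, so price P = 262 - 2·(369/4) = 155/2.

77.50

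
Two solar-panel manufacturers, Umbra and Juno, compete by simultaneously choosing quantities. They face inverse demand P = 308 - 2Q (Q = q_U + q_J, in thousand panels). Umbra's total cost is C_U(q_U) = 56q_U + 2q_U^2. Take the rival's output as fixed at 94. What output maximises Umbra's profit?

8

With the rival's output fixed at 94, Umbra's profit is π_U = (308 - 2·94 - 2q_U)q_U - (56q_U + 2q_U²) = (120 - 2q_U)q_U - (56q_U + 2q_U²).
∂π_U/∂q_U = 64 - 8q_U = 0, so q_U = 8.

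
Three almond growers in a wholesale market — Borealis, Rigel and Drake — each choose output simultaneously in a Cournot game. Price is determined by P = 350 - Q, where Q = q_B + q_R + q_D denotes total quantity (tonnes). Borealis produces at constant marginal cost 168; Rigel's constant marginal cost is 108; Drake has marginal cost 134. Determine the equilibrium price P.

Borealis's profit: π_B = (350 - Q)q_B - (168q_B). Setting ∂π_B/∂q_B = 0: 182 - 2q_B - (q_R + q_D) = 0.
Rigel's profit: π_R = (350 - Q)q_R - (108q_R). Setting ∂π_R/∂q_R = 0: 242 - 2q_R - (q_B + q_D) = 0.
Drake's first-order condition: 216 - 2q_D - (q_B + q_R) = 0.
Summing all 3 equations gives 640 − 4Q = 0, hence Q = 160.
Back-substituting: q_B = (182 − 160) = 22, q_R = (242 − 160) = 82, q_D = (216 − 160) = 56.
Total output Q = 160, so price P = 350 - 160 = 190.

190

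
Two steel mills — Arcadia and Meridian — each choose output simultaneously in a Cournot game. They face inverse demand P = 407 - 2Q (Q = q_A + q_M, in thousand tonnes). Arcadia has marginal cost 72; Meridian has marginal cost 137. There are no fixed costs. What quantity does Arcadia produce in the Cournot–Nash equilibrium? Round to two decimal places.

66.67

Arcadia's profit: π_A = (407 - 2Q)q_A - (72q_A). Setting ∂π_A/∂q_A = 0: 335 - 4q_A - 2(q_M) = 0.
Meridian's first-order condition: 270 - 4q_M - 2(q_A) = 0.
Best responses: q_A = (335 - 2q_M)/4, q_M = (270 - 2q_A)/4.
Substituting one into the other gives q_A = 200/3 and q_M = 205/6.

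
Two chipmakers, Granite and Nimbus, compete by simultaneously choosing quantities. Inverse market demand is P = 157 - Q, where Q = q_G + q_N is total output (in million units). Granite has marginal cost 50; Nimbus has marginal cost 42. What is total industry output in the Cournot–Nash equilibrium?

Granite's profit: π_G = (157 - Q)q_G - (50q_G). Setting ∂π_G/∂q_G = 0: 107 - 2q_G - (q_N) = 0.
Nimbus's profit: π_N = (157 - Q)q_N - (42q_N). Setting ∂π_N/∂q_N = 0: 115 - 2q_N - (q_G) = 0.
So q_G = (107 - q_N)/2 and q_N = (115 - q_G)/2.
Substituting one into the other gives q_G = 33 and q_N = 41.
Total output Q = 33 + 41 = 74.

74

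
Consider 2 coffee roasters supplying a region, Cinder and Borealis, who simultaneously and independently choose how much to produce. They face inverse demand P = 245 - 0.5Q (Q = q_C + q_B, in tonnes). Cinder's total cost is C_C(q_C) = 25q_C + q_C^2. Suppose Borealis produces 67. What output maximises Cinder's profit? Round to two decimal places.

With the rival's output fixed at 67, Cinder's profit is π_C = (245 - (1/2)·67 - (1/2)q_C)q_C - (25q_C + q_C²) = (423/2 - (1/2)q_C)q_C - (25q_C + q_C²).
∂π_C/∂q_C = 373/2 - 3q_C = 0, so q_C = 373/6.

62.17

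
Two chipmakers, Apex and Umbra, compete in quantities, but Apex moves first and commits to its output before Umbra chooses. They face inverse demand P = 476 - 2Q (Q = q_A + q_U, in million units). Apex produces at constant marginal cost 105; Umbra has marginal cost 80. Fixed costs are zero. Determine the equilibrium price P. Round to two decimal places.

191.50

The follower Umbra best-responds to any q_A: π_U = (476 - 2Q)q_U - 80q_U.
Setting the follower's marginal profit to zero, 396 - 2q_A - 4q_U = 0, i.e. q_U = (396 - 2q_A)/4.
Apex substitutes q_U(q_A) into its own profit: π_A = q_A(476 - 2q_A - (396 - 2q_A)/2) - 105q_A = (278 - q_A)q_A - 105q_A.
The leader's first-order condition 173 - 2q_A = 0 yields q_A = 173/2.
Then q_U = (396 - 2·(173/2))/4 = 223/4.
Total output Q = 569/4, so price P = 476 - 2·(569/4) = 383/2.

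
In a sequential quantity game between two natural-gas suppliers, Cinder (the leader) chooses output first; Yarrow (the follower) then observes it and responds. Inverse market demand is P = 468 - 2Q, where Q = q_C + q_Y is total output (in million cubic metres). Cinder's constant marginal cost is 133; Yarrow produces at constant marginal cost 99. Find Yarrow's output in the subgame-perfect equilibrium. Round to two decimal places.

54.63

Solve by backward induction. Given q_C, the follower Yarrow maximises π_Y = (468 - 2q_C - 2q_Y)q_Y - 99q_Y.
∂π_Y/∂q_Y = 369 - 2q_C - 4q_Y = 0 gives the reaction function q_Y = (369 - 2q_C)/4.
Cinder substitutes q_Y(q_C) into its own profit: π_C = q_C(468 - 2q_C - (369 - 2q_C)/2) - 133q_C = (567/2 - q_C)q_C - 133q_C.
Maximising: ∂π_C/∂q_C = 301/2 - 2q_C = 0, giving q_C = 301/4.
Then q_Y = (369 - 2·(301/4))/4 = 437/8.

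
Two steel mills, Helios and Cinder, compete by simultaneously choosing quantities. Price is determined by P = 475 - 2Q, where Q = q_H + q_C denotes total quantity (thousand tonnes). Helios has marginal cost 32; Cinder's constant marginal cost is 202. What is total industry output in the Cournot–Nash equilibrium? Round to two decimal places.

Helios's profit: π_H = (475 - 2Q)q_H - (32q_H). Setting ∂π_H/∂q_H = 0: 443 - 4q_H - 2(q_C) = 0.
Cinder's profit: π_C = (475 - 2Q)q_C - (202q_C). Setting ∂π_C/∂q_C = 0: 273 - 4q_C - 2(q_H) = 0.
So q_H = (443 - 2q_C)/4 and q_C = (273 - 2q_H)/4.
Solving the pair: q_H = 613/6, q_C = 103/6.
Total output Q = 613/6 + 103/6 = 358/3.

119.33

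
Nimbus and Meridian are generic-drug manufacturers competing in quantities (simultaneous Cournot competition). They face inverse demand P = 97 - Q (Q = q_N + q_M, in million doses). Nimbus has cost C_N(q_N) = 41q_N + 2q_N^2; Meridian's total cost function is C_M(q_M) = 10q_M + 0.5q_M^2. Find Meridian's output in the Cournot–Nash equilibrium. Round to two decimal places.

27.41

Nimbus's profit: π_N = (97 - Q)q_N - (41q_N + 2q_N²). Setting ∂π_N/∂q_N = 0: 56 - 6q_N - (q_M) = 0.
Meridian's first-order condition: 87 - 3q_M - (q_N) = 0.
Best responses: q_N = (56 - q_M)/6, q_M = (87 - q_N)/3.
Solving the pair: q_N = 81/17, q_M = 466/17.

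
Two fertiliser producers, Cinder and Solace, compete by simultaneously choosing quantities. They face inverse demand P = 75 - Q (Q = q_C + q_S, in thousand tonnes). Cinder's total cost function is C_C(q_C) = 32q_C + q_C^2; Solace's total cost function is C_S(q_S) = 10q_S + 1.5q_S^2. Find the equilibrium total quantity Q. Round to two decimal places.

19.32

Cinder's profit: π_C = (75 - Q)q_C - (32q_C + q_C²). Setting ∂π_C/∂q_C = 0: 43 - 4q_C - (q_S) = 0.
Solace's profit: π_S = (75 - Q)q_S - (10q_S + (3/2)q_S²). Setting ∂π_S/∂q_S = 0: 65 - 5q_S - (q_C) = 0.
So q_C = (43 - q_S)/4 and q_S = (65 - q_C)/5.
Substituting one into the other gives q_C = 150/19 and q_S = 217/19.
Total output Q = 150/19 + 217/19 = 367/19.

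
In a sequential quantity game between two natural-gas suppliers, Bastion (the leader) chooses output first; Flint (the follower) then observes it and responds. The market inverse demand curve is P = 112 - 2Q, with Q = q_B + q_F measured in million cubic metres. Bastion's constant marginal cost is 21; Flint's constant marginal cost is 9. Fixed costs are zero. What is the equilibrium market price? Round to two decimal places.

Solve by backward induction. Given q_B, the follower Flint maximises π_F = (112 - 2q_B - 2q_F)q_F - 9q_F.
Follower FOC: 103 - 2q_B - 4q_F = 0, so q_F(q_B) = (103 - 2q_B)/4.
Bastion substitutes q_F(q_B) into its own profit: π_B = q_B(112 - 2q_B - (103 - 2q_B)/2) - 21q_B = (121/2 - q_B)q_B - 21q_B.
Maximising: ∂π_B/∂q_B = 79/2 - 2q_B = 0, giving q_B = 79/4.
Then q_F = (103 - 2·(79/4))/4 = 127/8.
Total output Q = 285/8, so price P = 112 - 2·(285/8) = 163/4.

40.75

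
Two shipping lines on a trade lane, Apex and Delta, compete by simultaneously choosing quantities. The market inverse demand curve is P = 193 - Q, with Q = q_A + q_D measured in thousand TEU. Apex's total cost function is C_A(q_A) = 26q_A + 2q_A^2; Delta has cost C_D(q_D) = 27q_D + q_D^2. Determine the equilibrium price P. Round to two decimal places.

Apex's profit: π_A = (193 - Q)q_A - (26q_A + 2q_A²). Setting ∂π_A/∂q_A = 0: 167 - 6q_A - (q_D) = 0.
Delta's first-order condition: 166 - 4q_D - (q_A) = 0.
Rearranging gives the reaction functions q_A = (167 - q_D)/6 and q_D = (166 - q_A)/4.
Substituting one into the other gives q_A = 502/23 and q_D = 829/23.
Total output Q = 1331/23, so price P = 193 - 1331/23 = 135.1304.

135.13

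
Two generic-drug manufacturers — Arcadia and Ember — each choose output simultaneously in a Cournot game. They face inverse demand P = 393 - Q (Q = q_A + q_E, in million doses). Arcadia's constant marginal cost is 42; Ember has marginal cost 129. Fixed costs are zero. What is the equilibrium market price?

188

Arcadia's profit: π_A = (393 - Q)q_A - (42q_A). Setting ∂π_A/∂q_A = 0: 351 - 2q_A - (q_E) = 0.
Ember's first-order condition: 264 - 2q_E - (q_A) = 0.
Rearranging gives the reaction functions q_A = (351 - q_E)/2 and q_E = (264 - q_A)/2.
Solving the pair: q_A = 146, q_E = 59.
Total output Q = 205, so price P = 393 - 205 = 188.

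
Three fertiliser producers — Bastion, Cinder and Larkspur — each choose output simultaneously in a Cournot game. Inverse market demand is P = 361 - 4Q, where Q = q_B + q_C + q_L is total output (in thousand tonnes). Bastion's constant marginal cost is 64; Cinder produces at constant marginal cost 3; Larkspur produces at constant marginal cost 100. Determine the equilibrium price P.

Bastion's profit: π_B = (361 - 4Q)q_B - (64q_B). Setting ∂π_B/∂q_B = 0: 297 - 8q_B - 4(q_C + q_L) = 0.
Cinder's first-order condition: 358 - 8q_C - 4(q_B + q_L) = 0.
Larkspur's profit: π_L = (361 - 4Q)q_L - (100q_L). Setting ∂π_L/∂q_L = 0: 261 - 8q_L - 4(q_B + q_C) = 0.
Adding the 3 first-order conditions: 916 − 16Q = 0, so Q = 229/4.
Back-substituting: q_B = (297 − 229)/4 = 17, q_C = (358 − 229)/4 = 129/4, q_L = (261 − 229)/4 = 8.
Total output Q = 229/4, so price P = 361 - 4·(229/4) = 132.

132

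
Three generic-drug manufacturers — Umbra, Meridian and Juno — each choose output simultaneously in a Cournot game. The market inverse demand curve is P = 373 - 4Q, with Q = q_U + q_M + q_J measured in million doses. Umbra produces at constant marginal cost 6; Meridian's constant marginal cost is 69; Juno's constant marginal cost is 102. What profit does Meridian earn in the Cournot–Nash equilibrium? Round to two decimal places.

Umbra's profit: π_U = (373 - 4Q)q_U - (6q_U). Setting ∂π_U/∂q_U = 0: 367 - 8q_U - 4(q_M + q_J) = 0.
Meridian's first-order condition: 304 - 8q_M - 4(q_U + q_J) = 0.
Juno's first-order condition: 271 - 8q_J - 4(q_U + q_M) = 0.
Summing all 3 equations gives 942 − 16Q = 0, hence Q = 471/8.
Back-substituting: q_U = (367 − 471/2)/4 = 263/8, q_M = (304 − 471/2)/4 = 137/8, q_J = (271 − 471/2)/4 = 71/8.
Price P = 373 - 4·(471/8) = 275/2.
Meridian's profit: (275/2 - 69)·(137/8) = 1173.0625.

1173.06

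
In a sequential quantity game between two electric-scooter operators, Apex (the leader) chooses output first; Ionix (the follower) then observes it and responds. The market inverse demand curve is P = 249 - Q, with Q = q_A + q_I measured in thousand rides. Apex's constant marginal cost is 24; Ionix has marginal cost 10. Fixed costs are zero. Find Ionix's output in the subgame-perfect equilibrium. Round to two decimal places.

The follower Ionix best-responds to any q_A: π_I = (249 - Q)q_I - 10q_I.
Setting the follower's marginal profit to zero, 239 - q_A - 2q_I = 0, i.e. q_I = (239 - q_A)/2.
The leader anticipates this reaction. Substituting into P = 249 - Q gives P = 259/2 - (1/2)q_A, so π_A = (259/2 - (1/2)q_A)q_A - 24q_A.
Maximising: ∂π_A/∂q_A = 211/2 - q_A = 0, giving q_A = 211/2.
Then q_I = (239 - 211/2)/2 = 267/4.

66.75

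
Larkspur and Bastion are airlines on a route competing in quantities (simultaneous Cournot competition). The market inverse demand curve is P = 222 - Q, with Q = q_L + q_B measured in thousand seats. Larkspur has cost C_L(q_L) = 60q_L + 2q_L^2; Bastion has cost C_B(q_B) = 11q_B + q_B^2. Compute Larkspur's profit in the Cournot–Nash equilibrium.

Larkspur's profit: π_L = (222 - Q)q_L - (60q_L + 2q_L²). Setting ∂π_L/∂q_L = 0: 162 - 6q_L - (q_B) = 0.
Bastion's first-order condition: 211 - 4q_B - (q_L) = 0.
So q_L = (162 - q_B)/6 and q_B = (211 - q_L)/4.
Substituting one into the other gives q_L = 19 and q_B = 48.
Price P = 222 - 67 = 155.
Larkspur's profit: 155·19 - 60·19 - 2·19² = 1083.

1083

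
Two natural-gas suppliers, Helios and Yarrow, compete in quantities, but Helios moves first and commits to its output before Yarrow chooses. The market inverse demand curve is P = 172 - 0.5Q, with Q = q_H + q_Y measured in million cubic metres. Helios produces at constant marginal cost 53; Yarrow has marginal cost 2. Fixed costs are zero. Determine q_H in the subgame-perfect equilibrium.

68

Solve by backward induction. Given q_H, the follower Yarrow maximises π_Y = (172 - (1/2)q_H - (1/2)q_Y)q_Y - 2q_Y.
∂π_Y/∂q_Y = 170 - (1/2)q_H - q_Y = 0 gives the reaction function q_Y = (170 - (1/2)q_H).
Helios substitutes q_Y(q_H) into its own profit: π_H = q_H(172 - (1/2)q_H - (170 - (1/2)q_H)/2) - 53q_H = (87 - (1/4)q_H)q_H - 53q_H.
Leader FOC: 34 - (1/2)q_H = 0, so q_H = 68.
Then q_Y = (170 - (1/2)·68) = 136.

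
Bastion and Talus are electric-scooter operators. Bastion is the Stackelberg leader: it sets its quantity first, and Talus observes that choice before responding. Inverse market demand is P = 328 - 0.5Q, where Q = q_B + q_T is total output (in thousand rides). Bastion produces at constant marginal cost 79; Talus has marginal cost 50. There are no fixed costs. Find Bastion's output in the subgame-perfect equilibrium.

220

Solve by backward induction. Given q_B, the follower Talus maximises π_T = (328 - (1/2)q_B - (1/2)q_T)q_T - 50q_T.
∂π_T/∂q_T = 278 - (1/2)q_B - q_T = 0 gives the reaction function q_T = (278 - (1/2)q_B).
The leader anticipates this reaction. Substituting into P = 328 - 0.5Q gives P = 189 - (1/4)q_B, so π_B = (189 - (1/4)q_B)q_B - 79q_B.
Maximising: ∂π_B/∂q_B = 110 - (1/2)q_B = 0, giving q_B = 220.
Then q_T = (278 - (1/2)·220) = 168.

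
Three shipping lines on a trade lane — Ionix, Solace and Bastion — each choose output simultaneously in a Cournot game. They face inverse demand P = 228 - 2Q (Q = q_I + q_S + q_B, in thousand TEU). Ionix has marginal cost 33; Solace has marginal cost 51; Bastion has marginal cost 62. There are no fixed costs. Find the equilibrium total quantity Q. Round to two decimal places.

67.25

Ionix's profit: π_I = (228 - 2Q)q_I - (33q_I). Setting ∂π_I/∂q_I = 0: 195 - 4q_I - 2(q_S + q_B) = 0.
Solace's profit: π_S = (228 - 2Q)q_S - (51q_S). Setting ∂π_S/∂q_S = 0: 177 - 4q_S - 2(q_I + q_B) = 0.
Bastion's first-order condition: 166 - 4q_B - 2(q_I + q_S) = 0.
Summing all 3 equations gives 538 − 8Q = 0, hence Q = 269/4.
Back-substituting: q_I = (195 − 269/2)/2 = 121/4, q_S = (177 − 269/2)/2 = 85/4, q_B = (166 − 269/2)/2 = 63/4.
Total output Q = 121/4 + 85/4 + 63/4 = 269/4.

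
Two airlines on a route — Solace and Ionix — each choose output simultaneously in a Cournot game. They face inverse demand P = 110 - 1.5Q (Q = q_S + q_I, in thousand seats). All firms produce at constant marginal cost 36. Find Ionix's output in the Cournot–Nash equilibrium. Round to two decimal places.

Each firm earns π_i = (110 - 1.5Q)q_i - 36q_i.
Setting ∂π_i/∂q_i = 0 with rivals' quantities fixed: 74 - 3q_i - (3/2)q_j = 0.
With identical firms every q_j equals q_i, so q_j = q_i and 74 = (9/2)q_i, giving q_i = 148/9.

16.44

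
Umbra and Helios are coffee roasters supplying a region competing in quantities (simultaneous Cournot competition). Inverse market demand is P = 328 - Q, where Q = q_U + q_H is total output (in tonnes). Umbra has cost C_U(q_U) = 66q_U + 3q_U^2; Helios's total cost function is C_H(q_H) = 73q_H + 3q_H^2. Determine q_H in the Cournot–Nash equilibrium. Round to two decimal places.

Umbra's profit: π_U = (328 - Q)q_U - (66q_U + 3q_U²). Setting ∂π_U/∂q_U = 0: 262 - 8q_U - (q_H) = 0.
Helios's first-order condition: 255 - 8q_H - (q_U) = 0.
Best responses: q_U = (262 - q_H)/8, q_H = (255 - q_U)/8.
Solving the pair: q_U = 263/9, q_H = 254/9.

28.22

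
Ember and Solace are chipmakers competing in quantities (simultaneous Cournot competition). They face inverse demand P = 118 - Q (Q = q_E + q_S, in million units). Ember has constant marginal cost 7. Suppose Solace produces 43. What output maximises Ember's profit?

34

With the rival's output fixed at 43, Ember's profit is π_E = (118 - 43 - q_E)q_E - (7q_E) = (75 - q_E)q_E - (7q_E).
∂π_E/∂q_E = 68 - 2q_E = 0, so q_E = 34.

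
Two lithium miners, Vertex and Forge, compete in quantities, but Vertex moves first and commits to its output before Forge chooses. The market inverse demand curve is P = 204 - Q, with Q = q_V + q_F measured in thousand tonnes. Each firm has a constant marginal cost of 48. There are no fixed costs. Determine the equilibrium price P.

87

The follower Forge best-responds to any q_V: π_F = (204 - Q)q_F - 48q_F.
Follower FOC: 156 - q_V - 2q_F = 0, so q_F(q_V) = (156 - q_V)/2.
The leader anticipates this reaction. Substituting into P = 204 - Q gives P = 126 - (1/2)q_V, so π_V = (126 - (1/2)q_V)q_V - 48q_V.
Maximising: ∂π_V/∂q_V = 78 - q_V = 0, giving q_V = 78.
Then q_F = (156 - 78)/2 = 39.
Total output Q = 117, so price P = 204 - 117 = 87.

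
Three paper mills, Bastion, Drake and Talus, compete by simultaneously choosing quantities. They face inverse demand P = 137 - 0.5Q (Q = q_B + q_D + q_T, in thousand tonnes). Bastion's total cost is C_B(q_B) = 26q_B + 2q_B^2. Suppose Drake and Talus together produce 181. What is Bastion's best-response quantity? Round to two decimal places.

4.10

With rivals' combined output fixed at 181, Bastion's profit is π_B = (137 - (1/2)·181 - (1/2)q_B)q_B - (26q_B + 2q_B²) = (93/2 - (1/2)q_B)q_B - (26q_B + 2q_B²).
∂π_B/∂q_B = 41/2 - 5q_B = 0, so q_B = 41/10.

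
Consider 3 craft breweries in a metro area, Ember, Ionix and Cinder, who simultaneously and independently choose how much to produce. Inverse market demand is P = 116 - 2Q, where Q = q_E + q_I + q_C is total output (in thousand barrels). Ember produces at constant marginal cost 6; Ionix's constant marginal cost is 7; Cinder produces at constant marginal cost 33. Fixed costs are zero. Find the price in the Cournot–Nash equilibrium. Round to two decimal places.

Ember's profit: π_E = (116 - 2Q)q_E - (6q_E). Setting ∂π_E/∂q_E = 0: 110 - 4q_E - 2(q_I + q_C) = 0.
Ionix's profit: π_I = (116 - 2Q)q_I - (7q_I). Setting ∂π_I/∂q_I = 0: 109 - 4q_I - 2(q_E + q_C) = 0.
Cinder's profit: π_C = (116 - 2Q)q_C - (33q_C). Setting ∂π_C/∂q_C = 0: 83 - 4q_C - 2(q_E + q_I) = 0.
Adding the 3 conditions: 302 − 4Q − 4Q = 0, i.e. Q = 151/4.
Back-substituting: q_E = (110 − 151/2)/2 = 69/4, q_I = (109 − 151/2)/2 = 67/4, q_C = (83 − 151/2)/2 = 15/4.
Total output Q = 151/4, so price P = 116 - 2·(151/4) = 81/2.

40.50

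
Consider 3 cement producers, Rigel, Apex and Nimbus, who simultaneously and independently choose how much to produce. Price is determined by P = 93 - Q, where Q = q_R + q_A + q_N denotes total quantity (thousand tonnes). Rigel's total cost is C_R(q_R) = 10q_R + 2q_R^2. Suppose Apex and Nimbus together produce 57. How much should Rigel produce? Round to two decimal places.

With rivals' combined output fixed at 57, Rigel's profit is π_R = (93 - 57 - q_R)q_R - (10q_R + 2q_R²) = (36 - q_R)q_R - (10q_R + 2q_R²).
∂π_R/∂q_R = 26 - 6q_R = 0, so q_R = 13/3.

4.33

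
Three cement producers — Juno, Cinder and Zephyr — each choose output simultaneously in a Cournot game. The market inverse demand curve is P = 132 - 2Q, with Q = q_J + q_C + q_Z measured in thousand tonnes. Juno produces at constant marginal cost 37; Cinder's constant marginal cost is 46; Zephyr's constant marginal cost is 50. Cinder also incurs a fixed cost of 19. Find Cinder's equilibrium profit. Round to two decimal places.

186.03

Juno's profit: π_J = (132 - 2Q)q_J - (37q_J). Setting ∂π_J/∂q_J = 0: 95 - 4q_J - 2(q_C + q_Z) = 0.
Cinder's first-order condition: 86 - 4q_C - 2(q_J + q_Z) = 0.
Zephyr's profit: π_Z = (132 - 2Q)q_Z - (50q_Z). Setting ∂π_Z/∂q_Z = 0: 82 - 4q_Z - 2(q_J + q_C) = 0.
Summing all 3 equations gives 263 − 8Q = 0, hence Q = 263/8.
Back-substituting: q_J = (95 − 263/4)/2 = 117/8, q_C = (86 − 263/4)/2 = 81/8, q_Z = (82 − 263/4)/2 = 65/8.
Price P = 132 - 2·(263/8) = 265/4.
Cinder's profit: (265/4 - 46)·(81/8) - 19 = 186.0313.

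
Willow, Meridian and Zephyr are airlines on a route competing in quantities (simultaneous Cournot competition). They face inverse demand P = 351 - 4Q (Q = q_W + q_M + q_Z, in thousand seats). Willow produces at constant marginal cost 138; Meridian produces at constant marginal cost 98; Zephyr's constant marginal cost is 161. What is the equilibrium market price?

187

Willow's profit: π_W = (351 - 4Q)q_W - (138q_W). Setting ∂π_W/∂q_W = 0: 213 - 8q_W - 4(q_M + q_Z) = 0.
Meridian's first-order condition: 253 - 8q_M - 4(q_W + q_Z) = 0.
Zephyr's first-order condition: 190 - 8q_Z - 4(q_W + q_M) = 0.
Adding the 3 first-order conditions: 656 − 16Q = 0, so Q = 41.
Back-substituting: q_W = (213 − 164)/4 = 49/4, q_M = (253 − 164)/4 = 89/4, q_Z = (190 − 164)/4 = 13/2.
Total output Q = 41, so price P = 351 - 4·41 = 187.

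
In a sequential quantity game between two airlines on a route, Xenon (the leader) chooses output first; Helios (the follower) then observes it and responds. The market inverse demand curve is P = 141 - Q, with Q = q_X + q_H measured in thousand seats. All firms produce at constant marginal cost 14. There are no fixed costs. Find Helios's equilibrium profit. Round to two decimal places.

1008.06

Solve by backward induction. Given q_X, the follower Helios maximises π_H = (141 - q_X - q_H)q_H - 14q_H.
Setting the follower's marginal profit to zero, 127 - q_X - 2q_H = 0, i.e. q_H = (127 - q_X)/2.
Xenon substitutes q_H(q_X) into its own profit: π_X = q_X(141 - q_X - (127 - q_X)/2) - 14q_X = (155/2 - (1/2)q_X)q_X - 14q_X.
Maximising: ∂π_X/∂q_X = 127/2 - q_X = 0, giving q_X = 127/2.
Then q_H = (127 - 127/2)/2 = 127/4.
Price P = 141 - 381/4 = 183/4.
Helios's profit: (183/4 - 14)·(127/4) = 1008.0625.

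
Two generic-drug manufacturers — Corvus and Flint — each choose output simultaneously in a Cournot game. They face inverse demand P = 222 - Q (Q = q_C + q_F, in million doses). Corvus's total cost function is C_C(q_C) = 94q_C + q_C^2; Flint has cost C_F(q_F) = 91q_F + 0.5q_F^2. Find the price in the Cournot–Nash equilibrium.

Corvus's profit: π_C = (222 - Q)q_C - (94q_C + q_C²). Setting ∂π_C/∂q_C = 0: 128 - 4q_C - (q_F) = 0.
Flint's first-order condition: 131 - 3q_F - (q_C) = 0.
Rearranging gives the reaction functions q_C = (128 - q_F)/4 and q_F = (131 - q_C)/3.
Substituting one into the other gives q_C = 23 and q_F = 36.
Total output Q = 59, so price P = 222 - 59 = 163.

163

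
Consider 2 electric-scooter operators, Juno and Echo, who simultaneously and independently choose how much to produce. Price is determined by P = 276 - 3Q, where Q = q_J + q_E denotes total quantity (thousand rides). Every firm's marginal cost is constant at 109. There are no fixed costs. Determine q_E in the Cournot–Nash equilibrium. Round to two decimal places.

A representative firm's profit is π_i = q_i(276 - 3Q) - 109q_i.
First-order condition (treating rivals' output as given): 167 - 6q_i - 3q_j = 0.
With identical firms every q_j equals q_i, so q_j = q_i and 167 = 9q_i, giving q_i = 167/9.

18.56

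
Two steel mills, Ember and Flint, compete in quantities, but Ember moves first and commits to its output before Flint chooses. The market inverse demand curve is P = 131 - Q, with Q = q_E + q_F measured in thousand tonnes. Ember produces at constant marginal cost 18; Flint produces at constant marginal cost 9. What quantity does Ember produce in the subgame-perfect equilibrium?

52

Solve by backward induction. Given q_E, the follower Flint maximises π_F = (131 - q_E - q_F)q_F - 9q_F.
Follower FOC: 122 - q_E - 2q_F = 0, so q_F(q_E) = (122 - q_E)/2.
Ember substitutes q_F(q_E) into its own profit: π_E = q_E(131 - q_E - (122 - q_E)/2) - 18q_E = (70 - (1/2)q_E)q_E - 18q_E.
Leader FOC: 52 - q_E = 0, so q_E = 52.
Then q_F = (122 - 52)/2 = 35.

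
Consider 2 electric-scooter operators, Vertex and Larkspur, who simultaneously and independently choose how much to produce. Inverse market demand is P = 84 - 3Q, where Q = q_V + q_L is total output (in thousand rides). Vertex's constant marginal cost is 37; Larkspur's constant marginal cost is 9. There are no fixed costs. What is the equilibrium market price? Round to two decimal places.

43.33

Vertex's profit: π_V = (84 - 3Q)q_V - (37q_V). Setting ∂π_V/∂q_V = 0: 47 - 6q_V - 3(q_L) = 0.
Larkspur's profit: π_L = (84 - 3Q)q_L - (9q_L). Setting ∂π_L/∂q_L = 0: 75 - 6q_L - 3(q_V) = 0.
Best responses: q_V = (47 - 3q_L)/6, q_L = (75 - 3q_V)/6.
Substituting one into the other gives q_V = 19/9 and q_L = 103/9.
Total output Q = 122/9, so price P = 84 - 3·(122/9) = 130/3.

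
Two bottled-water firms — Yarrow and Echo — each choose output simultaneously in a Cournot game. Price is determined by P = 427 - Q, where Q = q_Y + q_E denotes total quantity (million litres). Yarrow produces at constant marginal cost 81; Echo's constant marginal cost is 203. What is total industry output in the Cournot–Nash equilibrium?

190

Yarrow's profit: π_Y = (427 - Q)q_Y - (81q_Y). Setting ∂π_Y/∂q_Y = 0: 346 - 2q_Y - (q_E) = 0.
Echo's profit: π_E = (427 - Q)q_E - (203q_E). Setting ∂π_E/∂q_E = 0: 224 - 2q_E - (q_Y) = 0.
Rearranging gives the reaction functions q_Y = (346 - q_E)/2 and q_E = (224 - q_Y)/2.
Solving the pair: q_Y = 156, q_E = 34.
Total output Q = 156 + 34 = 190.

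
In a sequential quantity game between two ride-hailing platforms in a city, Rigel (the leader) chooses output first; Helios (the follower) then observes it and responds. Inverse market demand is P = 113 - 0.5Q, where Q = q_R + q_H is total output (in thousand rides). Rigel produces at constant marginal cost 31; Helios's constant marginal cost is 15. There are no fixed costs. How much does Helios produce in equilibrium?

The follower Helios best-responds to any q_R: π_H = (113 - 0.5Q)q_H - 15q_H.
Setting the follower's marginal profit to zero, 98 - (1/2)q_R - q_H = 0, i.e. q_H = (98 - (1/2)q_R).
Rigel substitutes q_H(q_R) into its own profit: π_R = q_R(113 - (1/2)q_R - (98 - (1/2)q_R)/2) - 31q_R = (64 - (1/4)q_R)q_R - 31q_R.
Leader FOC: 33 - (1/2)q_R = 0, so q_R = 66.
Then q_H = (98 - (1/2)·66) = 65.

65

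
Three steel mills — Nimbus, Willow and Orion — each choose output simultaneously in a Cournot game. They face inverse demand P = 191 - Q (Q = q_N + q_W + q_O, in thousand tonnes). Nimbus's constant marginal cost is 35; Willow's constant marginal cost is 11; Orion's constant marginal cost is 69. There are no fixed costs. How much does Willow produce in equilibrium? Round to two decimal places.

65.50

Nimbus's profit: π_N = (191 - Q)q_N - (35q_N). Setting ∂π_N/∂q_N = 0: 156 - 2q_N - (q_W + q_O) = 0.
Willow's profit: π_W = (191 - Q)q_W - (11q_W). Setting ∂π_W/∂q_W = 0: 180 - 2q_W - (q_N + q_O) = 0.
Orion's profit: π_O = (191 - Q)q_O - (69q_O). Setting ∂π_O/∂q_O = 0: 122 - 2q_O - (q_N + q_W) = 0.
Summing all 3 equations gives 458 − 4Q = 0, hence Q = 229/2.
Back-substituting: q_N = (156 − 229/2) = 83/2, q_W = (180 − 229/2) = 131/2, q_O = (122 − 229/2) = 15/2.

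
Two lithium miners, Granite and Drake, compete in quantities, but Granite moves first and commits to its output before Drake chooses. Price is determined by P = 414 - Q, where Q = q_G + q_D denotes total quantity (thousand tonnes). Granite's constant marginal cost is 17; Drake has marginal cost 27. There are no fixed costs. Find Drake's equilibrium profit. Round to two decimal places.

8418.06

Solve by backward induction. Given q_G, the follower Drake maximises π_D = (414 - q_G - q_D)q_D - 27q_D.
Follower FOC: 387 - q_G - 2q_D = 0, so q_D(q_G) = (387 - q_G)/2.
The leader anticipates this reaction. Substituting into P = 414 - Q gives P = 441/2 - (1/2)q_G, so π_G = (441/2 - (1/2)q_G)q_G - 17q_G.
The leader's first-order condition 407/2 - q_G = 0 yields q_G = 407/2.
Then q_D = (387 - 407/2)/2 = 367/4.
Price P = 414 - 1181/4 = 475/4.
Drake's profit: (475/4 - 27)·(367/4) = 8418.0625.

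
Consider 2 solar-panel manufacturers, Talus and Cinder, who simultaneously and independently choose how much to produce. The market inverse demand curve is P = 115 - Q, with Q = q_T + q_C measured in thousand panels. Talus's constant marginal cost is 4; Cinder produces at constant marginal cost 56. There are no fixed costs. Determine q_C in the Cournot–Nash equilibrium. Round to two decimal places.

Talus's profit: π_T = (115 - Q)q_T - (4q_T). Setting ∂π_T/∂q_T = 0: 111 - 2q_T - (q_C) = 0.
Cinder's profit: π_C = (115 - Q)q_C - (56q_C). Setting ∂π_C/∂q_C = 0: 59 - 2q_C - (q_T) = 0.
Best responses: q_T = (111 - q_C)/2, q_C = (59 - q_T)/2.
Substituting one into the other gives q_T = 163/3 and q_C = 7/3.

2.33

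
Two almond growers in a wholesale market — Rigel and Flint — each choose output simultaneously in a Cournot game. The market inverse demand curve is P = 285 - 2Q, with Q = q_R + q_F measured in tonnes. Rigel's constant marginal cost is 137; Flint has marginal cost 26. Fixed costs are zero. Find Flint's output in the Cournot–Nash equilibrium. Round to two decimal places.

Rigel's profit: π_R = (285 - 2Q)q_R - (137q_R). Setting ∂π_R/∂q_R = 0: 148 - 4q_R - 2(q_F) = 0.
Flint's profit: π_F = (285 - 2Q)q_F - (26q_F). Setting ∂π_F/∂q_F = 0: 259 - 4q_F - 2(q_R) = 0.
Rearranging gives the reaction functions q_R = (148 - 2q_F)/4 and q_F = (259 - 2q_R)/4.
Solving the pair: q_R = 37/6, q_F = 185/3.

61.67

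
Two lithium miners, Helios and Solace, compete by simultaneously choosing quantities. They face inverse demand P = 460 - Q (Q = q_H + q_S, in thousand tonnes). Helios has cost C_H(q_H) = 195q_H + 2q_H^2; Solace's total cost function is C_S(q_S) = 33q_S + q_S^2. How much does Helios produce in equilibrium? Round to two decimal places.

Helios's profit: π_H = (460 - Q)q_H - (195q_H + 2q_H²). Setting ∂π_H/∂q_H = 0: 265 - 6q_H - (q_S) = 0.
Solace's first-order condition: 427 - 4q_S - (q_H) = 0.
Best responses: q_H = (265 - q_S)/6, q_S = (427 - q_H)/4.
Substituting one into the other gives q_H = 633/23 and q_S = 99.8696.

27.52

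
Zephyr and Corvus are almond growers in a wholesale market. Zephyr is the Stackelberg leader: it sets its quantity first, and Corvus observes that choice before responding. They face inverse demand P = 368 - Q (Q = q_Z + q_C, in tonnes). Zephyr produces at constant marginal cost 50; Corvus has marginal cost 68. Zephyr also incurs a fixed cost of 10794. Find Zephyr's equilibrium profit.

The follower Corvus best-responds to any q_Z: π_C = (368 - Q)q_C - 68q_C.
Follower FOC: 300 - q_Z - 2q_C = 0, so q_C(q_Z) = (300 - q_Z)/2.
Zephyr substitutes q_C(q_Z) into its own profit: π_Z = q_Z(368 - q_Z - (300 - q_Z)/2) - 50q_Z = (218 - (1/2)q_Z)q_Z - 50q_Z.
The leader's first-order condition 168 - q_Z = 0 yields q_Z = 168.
Then q_C = (300 - 168)/2 = 66.
Price P = 368 - 234 = 134.
Zephyr's profit: (134 - 50)·168 - 10794 = 3318.

3318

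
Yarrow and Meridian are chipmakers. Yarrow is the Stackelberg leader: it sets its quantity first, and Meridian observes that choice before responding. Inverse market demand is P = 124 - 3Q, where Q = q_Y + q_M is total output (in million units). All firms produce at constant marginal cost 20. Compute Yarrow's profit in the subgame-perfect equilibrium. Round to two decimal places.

450.67

Solve by backward induction. Given q_Y, the follower Meridian maximises π_M = (124 - 3q_Y - 3q_M)q_M - 20q_M.
Follower FOC: 104 - 3q_Y - 6q_M = 0, so q_M(q_Y) = (104 - 3q_Y)/6.
Yarrow substitutes q_M(q_Y) into its own profit: π_Y = q_Y(124 - 3q_Y - (104 - 3q_Y)/2) - 20q_Y = (72 - (3/2)q_Y)q_Y - 20q_Y.
Leader FOC: 52 - 3q_Y = 0, so q_Y = 52/3.
Then q_M = (104 - 3·(52/3))/6 = 26/3.
Price P = 124 - 3·26 = 46.
Yarrow's profit: (46 - 20)·(52/3) = 1352/3.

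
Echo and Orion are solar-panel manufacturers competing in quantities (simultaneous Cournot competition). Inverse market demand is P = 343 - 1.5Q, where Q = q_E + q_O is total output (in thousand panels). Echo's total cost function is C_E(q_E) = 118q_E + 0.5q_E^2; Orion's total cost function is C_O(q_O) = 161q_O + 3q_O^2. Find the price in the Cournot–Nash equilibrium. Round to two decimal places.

247.78

Echo's profit: π_E = (343 - 1.5Q)q_E - (118q_E + (1/2)q_E²). Setting ∂π_E/∂q_E = 0: 225 - 4q_E - (3/2)(q_O) = 0.
Orion's profit: π_O = (343 - 1.5Q)q_O - (161q_O + 3q_O²). Setting ∂π_O/∂q_O = 0: 182 - 9q_O - (3/2)(q_E) = 0.
Rearranging gives the reaction functions q_E = (225 - (3/2)q_O)/4 and q_O = (182 - (3/2)q_E)/9.
Substituting one into the other gives q_E = 51.9111 and q_O = 1562/135.
Total output Q = 1714/27, so price P = 343 - (3/2)·(1714/27) = 247.7778.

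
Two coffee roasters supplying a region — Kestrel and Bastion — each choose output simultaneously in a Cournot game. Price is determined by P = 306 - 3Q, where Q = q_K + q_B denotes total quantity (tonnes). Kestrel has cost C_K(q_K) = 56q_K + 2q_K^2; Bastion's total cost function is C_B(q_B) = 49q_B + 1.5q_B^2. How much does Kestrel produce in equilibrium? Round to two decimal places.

Kestrel's profit: π_K = (306 - 3Q)q_K - (56q_K + 2q_K²). Setting ∂π_K/∂q_K = 0: 250 - 10q_K - 3(q_B) = 0.
Bastion's first-order condition: 257 - 9q_B - 3(q_K) = 0.
So q_K = (250 - 3q_B)/10 and q_B = (257 - 3q_K)/9.
Substituting one into the other gives q_K = 493/27 and q_B = 1820/81.

18.26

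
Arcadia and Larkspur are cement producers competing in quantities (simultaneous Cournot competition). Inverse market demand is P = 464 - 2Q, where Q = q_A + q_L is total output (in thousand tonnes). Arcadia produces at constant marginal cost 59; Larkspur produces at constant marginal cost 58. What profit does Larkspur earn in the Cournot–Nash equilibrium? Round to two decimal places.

Arcadia's profit: π_A = (464 - 2Q)q_A - (59q_A). Setting ∂π_A/∂q_A = 0: 405 - 4q_A - 2(q_L) = 0.
Larkspur's profit: π_L = (464 - 2Q)q_L - (58q_L). Setting ∂π_L/∂q_L = 0: 406 - 4q_L - 2(q_A) = 0.
So q_A = (405 - 2q_L)/4 and q_L = (406 - 2q_A)/4.
Solving the pair: q_A = 202/3, q_L = 407/6.
Price P = 464 - 2·(811/6) = 581/3.
Larkspur's profit: (581/3 - 58)·(407/6) = 9202.7222.

9202.72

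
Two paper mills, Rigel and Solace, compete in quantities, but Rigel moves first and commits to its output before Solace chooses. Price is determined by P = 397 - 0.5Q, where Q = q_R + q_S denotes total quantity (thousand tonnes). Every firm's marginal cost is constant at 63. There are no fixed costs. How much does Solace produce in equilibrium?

The follower Solace best-responds to any q_R: π_S = (397 - 0.5Q)q_S - 63q_S.
∂π_S/∂q_S = 334 - (1/2)q_R - q_S = 0 gives the reaction function q_S = (334 - (1/2)q_R).
Rigel substitutes q_S(q_R) into its own profit: π_R = q_R(397 - (1/2)q_R - (334 - (1/2)q_R)/2) - 63q_R = (230 - (1/4)q_R)q_R - 63q_R.
Maximising: ∂π_R/∂q_R = 167 - (1/2)q_R = 0, giving q_R = 334.
Then q_S = (334 - (1/2)·334) = 167.

167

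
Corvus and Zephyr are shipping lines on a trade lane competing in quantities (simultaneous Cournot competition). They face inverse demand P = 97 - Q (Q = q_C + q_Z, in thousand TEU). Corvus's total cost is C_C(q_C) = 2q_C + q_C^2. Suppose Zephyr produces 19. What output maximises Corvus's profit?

With the rival's output fixed at 19, Corvus's profit is π_C = (97 - 19 - q_C)q_C - (2q_C + q_C²) = (78 - q_C)q_C - (2q_C + q_C²).
∂π_C/∂q_C = 76 - 4q_C = 0, so q_C = 19.

19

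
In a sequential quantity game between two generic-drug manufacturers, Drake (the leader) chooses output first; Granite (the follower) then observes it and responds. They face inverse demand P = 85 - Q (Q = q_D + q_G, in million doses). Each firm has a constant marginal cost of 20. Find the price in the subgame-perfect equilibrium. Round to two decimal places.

Solve by backward induction. Given q_D, the follower Granite maximises π_G = (85 - q_D - q_G)q_G - 20q_G.
∂π_G/∂q_G = 65 - q_D - 2q_G = 0 gives the reaction function q_G = (65 - q_D)/2.
Drake substitutes q_G(q_D) into its own profit: π_D = q_D(85 - q_D - (65 - q_D)/2) - 20q_D = (105/2 - (1/2)q_D)q_D - 20q_D.
Leader FOC: 65/2 - q_D = 0, so q_D = 65/2.
Then q_G = (65 - 65/2)/2 = 65/4.
Total output Q = 195/4, so price P = 85 - 195/4 = 145/4.

36.25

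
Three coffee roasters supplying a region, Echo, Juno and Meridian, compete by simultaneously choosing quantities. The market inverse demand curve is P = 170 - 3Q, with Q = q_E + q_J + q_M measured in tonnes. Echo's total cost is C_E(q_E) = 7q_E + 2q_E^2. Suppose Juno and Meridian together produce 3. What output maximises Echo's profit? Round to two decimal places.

With rivals' combined output fixed at 3, Echo's profit is π_E = (170 - 3·3 - 3q_E)q_E - (7q_E + 2q_E²) = (161 - 3q_E)q_E - (7q_E + 2q_E²).
∂π_E/∂q_E = 154 - 10q_E = 0, so q_E = 77/5.

15.40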